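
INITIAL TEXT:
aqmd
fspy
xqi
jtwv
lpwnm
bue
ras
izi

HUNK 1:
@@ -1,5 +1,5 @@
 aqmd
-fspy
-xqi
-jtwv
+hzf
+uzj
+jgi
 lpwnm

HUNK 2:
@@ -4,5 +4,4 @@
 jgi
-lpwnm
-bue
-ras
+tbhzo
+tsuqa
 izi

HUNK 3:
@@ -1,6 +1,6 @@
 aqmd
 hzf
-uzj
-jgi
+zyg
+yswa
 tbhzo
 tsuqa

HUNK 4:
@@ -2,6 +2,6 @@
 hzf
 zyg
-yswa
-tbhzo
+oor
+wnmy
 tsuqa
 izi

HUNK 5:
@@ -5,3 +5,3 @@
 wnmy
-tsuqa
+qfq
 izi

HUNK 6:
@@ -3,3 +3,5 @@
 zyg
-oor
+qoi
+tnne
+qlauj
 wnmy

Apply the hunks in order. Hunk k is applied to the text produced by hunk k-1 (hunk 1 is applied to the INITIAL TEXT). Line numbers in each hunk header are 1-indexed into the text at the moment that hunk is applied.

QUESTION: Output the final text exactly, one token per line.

Answer: aqmd
hzf
zyg
qoi
tnne
qlauj
wnmy
qfq
izi

Derivation:
Hunk 1: at line 1 remove [fspy,xqi,jtwv] add [hzf,uzj,jgi] -> 8 lines: aqmd hzf uzj jgi lpwnm bue ras izi
Hunk 2: at line 4 remove [lpwnm,bue,ras] add [tbhzo,tsuqa] -> 7 lines: aqmd hzf uzj jgi tbhzo tsuqa izi
Hunk 3: at line 1 remove [uzj,jgi] add [zyg,yswa] -> 7 lines: aqmd hzf zyg yswa tbhzo tsuqa izi
Hunk 4: at line 2 remove [yswa,tbhzo] add [oor,wnmy] -> 7 lines: aqmd hzf zyg oor wnmy tsuqa izi
Hunk 5: at line 5 remove [tsuqa] add [qfq] -> 7 lines: aqmd hzf zyg oor wnmy qfq izi
Hunk 6: at line 3 remove [oor] add [qoi,tnne,qlauj] -> 9 lines: aqmd hzf zyg qoi tnne qlauj wnmy qfq izi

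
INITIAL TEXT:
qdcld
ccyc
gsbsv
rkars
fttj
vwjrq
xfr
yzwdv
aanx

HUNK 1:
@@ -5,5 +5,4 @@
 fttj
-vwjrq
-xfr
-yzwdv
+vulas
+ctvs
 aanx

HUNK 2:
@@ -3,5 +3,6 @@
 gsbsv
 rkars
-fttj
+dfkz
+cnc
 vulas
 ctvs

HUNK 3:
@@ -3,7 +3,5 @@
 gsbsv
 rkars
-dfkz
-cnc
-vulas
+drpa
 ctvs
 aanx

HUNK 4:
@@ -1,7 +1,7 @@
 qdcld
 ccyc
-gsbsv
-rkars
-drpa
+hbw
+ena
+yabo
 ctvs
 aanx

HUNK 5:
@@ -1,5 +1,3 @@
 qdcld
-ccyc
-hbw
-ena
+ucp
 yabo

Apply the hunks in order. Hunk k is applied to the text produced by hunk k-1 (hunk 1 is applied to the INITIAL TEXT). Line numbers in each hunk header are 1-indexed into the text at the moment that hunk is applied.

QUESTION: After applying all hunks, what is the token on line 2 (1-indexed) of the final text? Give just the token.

Answer: ucp

Derivation:
Hunk 1: at line 5 remove [vwjrq,xfr,yzwdv] add [vulas,ctvs] -> 8 lines: qdcld ccyc gsbsv rkars fttj vulas ctvs aanx
Hunk 2: at line 3 remove [fttj] add [dfkz,cnc] -> 9 lines: qdcld ccyc gsbsv rkars dfkz cnc vulas ctvs aanx
Hunk 3: at line 3 remove [dfkz,cnc,vulas] add [drpa] -> 7 lines: qdcld ccyc gsbsv rkars drpa ctvs aanx
Hunk 4: at line 1 remove [gsbsv,rkars,drpa] add [hbw,ena,yabo] -> 7 lines: qdcld ccyc hbw ena yabo ctvs aanx
Hunk 5: at line 1 remove [ccyc,hbw,ena] add [ucp] -> 5 lines: qdcld ucp yabo ctvs aanx
Final line 2: ucp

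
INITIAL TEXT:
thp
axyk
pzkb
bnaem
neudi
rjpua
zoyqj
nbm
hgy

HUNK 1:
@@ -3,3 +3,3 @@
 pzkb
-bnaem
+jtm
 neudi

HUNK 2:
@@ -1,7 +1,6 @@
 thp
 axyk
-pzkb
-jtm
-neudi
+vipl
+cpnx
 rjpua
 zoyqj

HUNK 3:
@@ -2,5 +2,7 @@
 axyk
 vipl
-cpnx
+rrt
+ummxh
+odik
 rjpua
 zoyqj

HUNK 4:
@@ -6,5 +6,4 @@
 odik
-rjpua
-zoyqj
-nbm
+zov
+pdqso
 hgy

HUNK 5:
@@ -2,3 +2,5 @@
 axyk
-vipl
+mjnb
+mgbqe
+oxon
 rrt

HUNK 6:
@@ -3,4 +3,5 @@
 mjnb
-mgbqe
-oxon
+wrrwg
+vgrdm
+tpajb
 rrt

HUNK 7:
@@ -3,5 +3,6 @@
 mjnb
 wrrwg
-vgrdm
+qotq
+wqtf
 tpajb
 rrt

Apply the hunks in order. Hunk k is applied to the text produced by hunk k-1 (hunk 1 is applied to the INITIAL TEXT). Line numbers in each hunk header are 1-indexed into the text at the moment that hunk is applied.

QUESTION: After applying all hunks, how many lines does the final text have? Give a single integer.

Hunk 1: at line 3 remove [bnaem] add [jtm] -> 9 lines: thp axyk pzkb jtm neudi rjpua zoyqj nbm hgy
Hunk 2: at line 1 remove [pzkb,jtm,neudi] add [vipl,cpnx] -> 8 lines: thp axyk vipl cpnx rjpua zoyqj nbm hgy
Hunk 3: at line 2 remove [cpnx] add [rrt,ummxh,odik] -> 10 lines: thp axyk vipl rrt ummxh odik rjpua zoyqj nbm hgy
Hunk 4: at line 6 remove [rjpua,zoyqj,nbm] add [zov,pdqso] -> 9 lines: thp axyk vipl rrt ummxh odik zov pdqso hgy
Hunk 5: at line 2 remove [vipl] add [mjnb,mgbqe,oxon] -> 11 lines: thp axyk mjnb mgbqe oxon rrt ummxh odik zov pdqso hgy
Hunk 6: at line 3 remove [mgbqe,oxon] add [wrrwg,vgrdm,tpajb] -> 12 lines: thp axyk mjnb wrrwg vgrdm tpajb rrt ummxh odik zov pdqso hgy
Hunk 7: at line 3 remove [vgrdm] add [qotq,wqtf] -> 13 lines: thp axyk mjnb wrrwg qotq wqtf tpajb rrt ummxh odik zov pdqso hgy
Final line count: 13

Answer: 13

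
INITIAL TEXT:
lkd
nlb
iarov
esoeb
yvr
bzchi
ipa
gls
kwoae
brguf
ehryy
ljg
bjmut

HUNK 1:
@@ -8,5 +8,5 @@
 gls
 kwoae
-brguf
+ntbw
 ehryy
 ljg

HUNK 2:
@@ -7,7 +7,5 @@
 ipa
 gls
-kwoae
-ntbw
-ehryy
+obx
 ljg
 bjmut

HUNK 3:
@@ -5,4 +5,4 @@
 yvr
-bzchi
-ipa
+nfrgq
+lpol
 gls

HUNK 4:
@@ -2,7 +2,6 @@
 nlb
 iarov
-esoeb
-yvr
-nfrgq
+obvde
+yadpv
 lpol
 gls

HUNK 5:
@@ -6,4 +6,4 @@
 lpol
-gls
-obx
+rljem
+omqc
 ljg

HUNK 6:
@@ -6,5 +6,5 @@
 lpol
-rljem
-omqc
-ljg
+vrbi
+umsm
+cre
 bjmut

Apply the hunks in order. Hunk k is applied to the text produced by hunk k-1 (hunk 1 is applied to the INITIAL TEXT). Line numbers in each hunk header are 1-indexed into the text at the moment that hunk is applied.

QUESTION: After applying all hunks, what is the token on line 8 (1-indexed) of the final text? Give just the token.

Hunk 1: at line 8 remove [brguf] add [ntbw] -> 13 lines: lkd nlb iarov esoeb yvr bzchi ipa gls kwoae ntbw ehryy ljg bjmut
Hunk 2: at line 7 remove [kwoae,ntbw,ehryy] add [obx] -> 11 lines: lkd nlb iarov esoeb yvr bzchi ipa gls obx ljg bjmut
Hunk 3: at line 5 remove [bzchi,ipa] add [nfrgq,lpol] -> 11 lines: lkd nlb iarov esoeb yvr nfrgq lpol gls obx ljg bjmut
Hunk 4: at line 2 remove [esoeb,yvr,nfrgq] add [obvde,yadpv] -> 10 lines: lkd nlb iarov obvde yadpv lpol gls obx ljg bjmut
Hunk 5: at line 6 remove [gls,obx] add [rljem,omqc] -> 10 lines: lkd nlb iarov obvde yadpv lpol rljem omqc ljg bjmut
Hunk 6: at line 6 remove [rljem,omqc,ljg] add [vrbi,umsm,cre] -> 10 lines: lkd nlb iarov obvde yadpv lpol vrbi umsm cre bjmut
Final line 8: umsm

Answer: umsm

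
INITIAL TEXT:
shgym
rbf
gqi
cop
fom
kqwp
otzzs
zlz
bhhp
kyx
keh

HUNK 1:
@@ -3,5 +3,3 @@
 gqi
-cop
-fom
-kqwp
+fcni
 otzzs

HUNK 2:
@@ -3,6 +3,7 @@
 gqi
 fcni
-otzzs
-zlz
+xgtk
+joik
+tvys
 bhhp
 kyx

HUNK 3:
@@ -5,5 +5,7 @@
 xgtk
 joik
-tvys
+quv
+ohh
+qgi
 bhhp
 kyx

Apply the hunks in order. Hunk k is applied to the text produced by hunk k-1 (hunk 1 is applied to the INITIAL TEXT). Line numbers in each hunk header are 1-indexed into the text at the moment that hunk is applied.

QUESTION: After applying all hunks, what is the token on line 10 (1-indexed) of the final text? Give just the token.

Hunk 1: at line 3 remove [cop,fom,kqwp] add [fcni] -> 9 lines: shgym rbf gqi fcni otzzs zlz bhhp kyx keh
Hunk 2: at line 3 remove [otzzs,zlz] add [xgtk,joik,tvys] -> 10 lines: shgym rbf gqi fcni xgtk joik tvys bhhp kyx keh
Hunk 3: at line 5 remove [tvys] add [quv,ohh,qgi] -> 12 lines: shgym rbf gqi fcni xgtk joik quv ohh qgi bhhp kyx keh
Final line 10: bhhp

Answer: bhhp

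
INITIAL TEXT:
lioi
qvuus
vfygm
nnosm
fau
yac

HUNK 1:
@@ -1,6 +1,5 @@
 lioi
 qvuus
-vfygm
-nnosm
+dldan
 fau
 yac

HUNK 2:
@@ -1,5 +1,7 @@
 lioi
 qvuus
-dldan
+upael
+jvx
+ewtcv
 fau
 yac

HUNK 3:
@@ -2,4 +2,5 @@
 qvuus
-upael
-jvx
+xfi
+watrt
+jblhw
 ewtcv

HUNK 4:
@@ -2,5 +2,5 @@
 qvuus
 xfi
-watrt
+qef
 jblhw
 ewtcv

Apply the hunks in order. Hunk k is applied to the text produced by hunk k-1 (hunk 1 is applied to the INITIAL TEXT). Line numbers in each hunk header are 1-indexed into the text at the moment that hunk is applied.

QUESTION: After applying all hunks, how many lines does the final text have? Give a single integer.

Answer: 8

Derivation:
Hunk 1: at line 1 remove [vfygm,nnosm] add [dldan] -> 5 lines: lioi qvuus dldan fau yac
Hunk 2: at line 1 remove [dldan] add [upael,jvx,ewtcv] -> 7 lines: lioi qvuus upael jvx ewtcv fau yac
Hunk 3: at line 2 remove [upael,jvx] add [xfi,watrt,jblhw] -> 8 lines: lioi qvuus xfi watrt jblhw ewtcv fau yac
Hunk 4: at line 2 remove [watrt] add [qef] -> 8 lines: lioi qvuus xfi qef jblhw ewtcv fau yac
Final line count: 8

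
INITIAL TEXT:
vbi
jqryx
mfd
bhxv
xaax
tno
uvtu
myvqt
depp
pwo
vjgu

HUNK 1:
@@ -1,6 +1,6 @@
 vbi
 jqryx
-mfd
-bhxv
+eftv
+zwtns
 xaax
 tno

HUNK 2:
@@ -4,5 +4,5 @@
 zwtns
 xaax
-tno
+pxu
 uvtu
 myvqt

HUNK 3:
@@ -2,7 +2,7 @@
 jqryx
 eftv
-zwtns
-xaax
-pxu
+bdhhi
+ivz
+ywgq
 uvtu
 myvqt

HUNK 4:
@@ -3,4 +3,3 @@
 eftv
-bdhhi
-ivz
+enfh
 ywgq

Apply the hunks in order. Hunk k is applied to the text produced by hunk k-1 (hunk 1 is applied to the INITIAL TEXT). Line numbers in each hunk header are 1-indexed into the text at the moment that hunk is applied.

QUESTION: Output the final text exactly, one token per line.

Hunk 1: at line 1 remove [mfd,bhxv] add [eftv,zwtns] -> 11 lines: vbi jqryx eftv zwtns xaax tno uvtu myvqt depp pwo vjgu
Hunk 2: at line 4 remove [tno] add [pxu] -> 11 lines: vbi jqryx eftv zwtns xaax pxu uvtu myvqt depp pwo vjgu
Hunk 3: at line 2 remove [zwtns,xaax,pxu] add [bdhhi,ivz,ywgq] -> 11 lines: vbi jqryx eftv bdhhi ivz ywgq uvtu myvqt depp pwo vjgu
Hunk 4: at line 3 remove [bdhhi,ivz] add [enfh] -> 10 lines: vbi jqryx eftv enfh ywgq uvtu myvqt depp pwo vjgu

Answer: vbi
jqryx
eftv
enfh
ywgq
uvtu
myvqt
depp
pwo
vjgu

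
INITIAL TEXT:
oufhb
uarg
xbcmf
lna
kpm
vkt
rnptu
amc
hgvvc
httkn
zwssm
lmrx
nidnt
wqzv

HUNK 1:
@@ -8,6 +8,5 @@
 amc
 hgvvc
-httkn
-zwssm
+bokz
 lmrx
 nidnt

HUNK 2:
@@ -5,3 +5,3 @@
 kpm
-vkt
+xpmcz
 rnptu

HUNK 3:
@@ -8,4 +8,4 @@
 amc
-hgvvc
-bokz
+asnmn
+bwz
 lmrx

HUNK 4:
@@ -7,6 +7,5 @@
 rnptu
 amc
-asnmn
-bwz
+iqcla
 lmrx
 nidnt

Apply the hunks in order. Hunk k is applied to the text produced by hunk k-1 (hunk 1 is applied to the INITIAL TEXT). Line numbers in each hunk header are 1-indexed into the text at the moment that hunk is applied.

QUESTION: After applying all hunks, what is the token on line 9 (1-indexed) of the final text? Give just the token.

Hunk 1: at line 8 remove [httkn,zwssm] add [bokz] -> 13 lines: oufhb uarg xbcmf lna kpm vkt rnptu amc hgvvc bokz lmrx nidnt wqzv
Hunk 2: at line 5 remove [vkt] add [xpmcz] -> 13 lines: oufhb uarg xbcmf lna kpm xpmcz rnptu amc hgvvc bokz lmrx nidnt wqzv
Hunk 3: at line 8 remove [hgvvc,bokz] add [asnmn,bwz] -> 13 lines: oufhb uarg xbcmf lna kpm xpmcz rnptu amc asnmn bwz lmrx nidnt wqzv
Hunk 4: at line 7 remove [asnmn,bwz] add [iqcla] -> 12 lines: oufhb uarg xbcmf lna kpm xpmcz rnptu amc iqcla lmrx nidnt wqzv
Final line 9: iqcla

Answer: iqcla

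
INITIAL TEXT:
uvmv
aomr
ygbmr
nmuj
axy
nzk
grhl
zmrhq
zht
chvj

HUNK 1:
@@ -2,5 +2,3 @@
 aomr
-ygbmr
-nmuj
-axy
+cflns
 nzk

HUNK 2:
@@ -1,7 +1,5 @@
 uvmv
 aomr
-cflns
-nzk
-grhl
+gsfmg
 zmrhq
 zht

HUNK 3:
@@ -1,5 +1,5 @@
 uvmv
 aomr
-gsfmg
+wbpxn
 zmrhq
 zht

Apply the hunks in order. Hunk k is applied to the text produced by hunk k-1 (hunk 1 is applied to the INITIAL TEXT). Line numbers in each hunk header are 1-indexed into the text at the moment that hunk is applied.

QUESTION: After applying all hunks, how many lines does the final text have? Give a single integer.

Answer: 6

Derivation:
Hunk 1: at line 2 remove [ygbmr,nmuj,axy] add [cflns] -> 8 lines: uvmv aomr cflns nzk grhl zmrhq zht chvj
Hunk 2: at line 1 remove [cflns,nzk,grhl] add [gsfmg] -> 6 lines: uvmv aomr gsfmg zmrhq zht chvj
Hunk 3: at line 1 remove [gsfmg] add [wbpxn] -> 6 lines: uvmv aomr wbpxn zmrhq zht chvj
Final line count: 6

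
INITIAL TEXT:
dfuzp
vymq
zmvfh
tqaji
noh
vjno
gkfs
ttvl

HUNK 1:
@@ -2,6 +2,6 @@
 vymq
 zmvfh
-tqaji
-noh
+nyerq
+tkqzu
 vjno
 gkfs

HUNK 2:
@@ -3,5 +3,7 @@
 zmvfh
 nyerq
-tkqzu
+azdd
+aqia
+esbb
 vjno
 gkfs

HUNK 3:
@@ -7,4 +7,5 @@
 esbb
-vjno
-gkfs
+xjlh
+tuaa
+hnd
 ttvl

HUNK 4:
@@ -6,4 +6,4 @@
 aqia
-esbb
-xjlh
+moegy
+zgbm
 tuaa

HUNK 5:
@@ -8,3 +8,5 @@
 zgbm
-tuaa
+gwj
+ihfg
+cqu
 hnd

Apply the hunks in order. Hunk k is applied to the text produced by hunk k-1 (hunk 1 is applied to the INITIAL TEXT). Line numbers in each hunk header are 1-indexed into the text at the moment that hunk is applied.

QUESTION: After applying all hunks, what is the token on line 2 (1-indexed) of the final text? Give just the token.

Hunk 1: at line 2 remove [tqaji,noh] add [nyerq,tkqzu] -> 8 lines: dfuzp vymq zmvfh nyerq tkqzu vjno gkfs ttvl
Hunk 2: at line 3 remove [tkqzu] add [azdd,aqia,esbb] -> 10 lines: dfuzp vymq zmvfh nyerq azdd aqia esbb vjno gkfs ttvl
Hunk 3: at line 7 remove [vjno,gkfs] add [xjlh,tuaa,hnd] -> 11 lines: dfuzp vymq zmvfh nyerq azdd aqia esbb xjlh tuaa hnd ttvl
Hunk 4: at line 6 remove [esbb,xjlh] add [moegy,zgbm] -> 11 lines: dfuzp vymq zmvfh nyerq azdd aqia moegy zgbm tuaa hnd ttvl
Hunk 5: at line 8 remove [tuaa] add [gwj,ihfg,cqu] -> 13 lines: dfuzp vymq zmvfh nyerq azdd aqia moegy zgbm gwj ihfg cqu hnd ttvl
Final line 2: vymq

Answer: vymq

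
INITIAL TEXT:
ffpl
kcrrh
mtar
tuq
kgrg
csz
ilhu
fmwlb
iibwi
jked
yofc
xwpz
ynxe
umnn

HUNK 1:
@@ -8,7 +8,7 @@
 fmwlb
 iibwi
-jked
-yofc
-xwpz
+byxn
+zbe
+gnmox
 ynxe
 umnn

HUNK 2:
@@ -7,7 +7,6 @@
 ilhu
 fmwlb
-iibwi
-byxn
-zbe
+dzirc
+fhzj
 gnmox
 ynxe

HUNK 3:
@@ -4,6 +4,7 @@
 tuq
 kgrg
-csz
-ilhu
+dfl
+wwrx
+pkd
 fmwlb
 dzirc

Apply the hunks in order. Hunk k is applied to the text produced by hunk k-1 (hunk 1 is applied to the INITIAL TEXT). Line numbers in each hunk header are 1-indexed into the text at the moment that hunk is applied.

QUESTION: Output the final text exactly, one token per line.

Hunk 1: at line 8 remove [jked,yofc,xwpz] add [byxn,zbe,gnmox] -> 14 lines: ffpl kcrrh mtar tuq kgrg csz ilhu fmwlb iibwi byxn zbe gnmox ynxe umnn
Hunk 2: at line 7 remove [iibwi,byxn,zbe] add [dzirc,fhzj] -> 13 lines: ffpl kcrrh mtar tuq kgrg csz ilhu fmwlb dzirc fhzj gnmox ynxe umnn
Hunk 3: at line 4 remove [csz,ilhu] add [dfl,wwrx,pkd] -> 14 lines: ffpl kcrrh mtar tuq kgrg dfl wwrx pkd fmwlb dzirc fhzj gnmox ynxe umnn

Answer: ffpl
kcrrh
mtar
tuq
kgrg
dfl
wwrx
pkd
fmwlb
dzirc
fhzj
gnmox
ynxe
umnn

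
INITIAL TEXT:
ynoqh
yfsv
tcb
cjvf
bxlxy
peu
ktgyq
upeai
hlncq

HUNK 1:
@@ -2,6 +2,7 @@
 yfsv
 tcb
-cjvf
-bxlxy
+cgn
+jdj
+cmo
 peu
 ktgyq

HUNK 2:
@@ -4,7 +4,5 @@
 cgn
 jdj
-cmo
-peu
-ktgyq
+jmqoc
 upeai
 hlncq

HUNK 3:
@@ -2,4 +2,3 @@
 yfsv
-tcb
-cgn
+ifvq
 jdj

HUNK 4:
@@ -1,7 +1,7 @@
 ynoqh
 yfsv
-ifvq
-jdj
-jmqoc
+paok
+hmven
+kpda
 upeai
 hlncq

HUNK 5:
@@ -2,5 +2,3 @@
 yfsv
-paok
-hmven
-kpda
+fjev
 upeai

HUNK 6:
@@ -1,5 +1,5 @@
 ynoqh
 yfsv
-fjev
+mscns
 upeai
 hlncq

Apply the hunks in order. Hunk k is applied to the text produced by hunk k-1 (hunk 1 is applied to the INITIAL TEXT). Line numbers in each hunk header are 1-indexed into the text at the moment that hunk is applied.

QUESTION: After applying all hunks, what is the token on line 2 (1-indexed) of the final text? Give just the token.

Hunk 1: at line 2 remove [cjvf,bxlxy] add [cgn,jdj,cmo] -> 10 lines: ynoqh yfsv tcb cgn jdj cmo peu ktgyq upeai hlncq
Hunk 2: at line 4 remove [cmo,peu,ktgyq] add [jmqoc] -> 8 lines: ynoqh yfsv tcb cgn jdj jmqoc upeai hlncq
Hunk 3: at line 2 remove [tcb,cgn] add [ifvq] -> 7 lines: ynoqh yfsv ifvq jdj jmqoc upeai hlncq
Hunk 4: at line 1 remove [ifvq,jdj,jmqoc] add [paok,hmven,kpda] -> 7 lines: ynoqh yfsv paok hmven kpda upeai hlncq
Hunk 5: at line 2 remove [paok,hmven,kpda] add [fjev] -> 5 lines: ynoqh yfsv fjev upeai hlncq
Hunk 6: at line 1 remove [fjev] add [mscns] -> 5 lines: ynoqh yfsv mscns upeai hlncq
Final line 2: yfsv

Answer: yfsv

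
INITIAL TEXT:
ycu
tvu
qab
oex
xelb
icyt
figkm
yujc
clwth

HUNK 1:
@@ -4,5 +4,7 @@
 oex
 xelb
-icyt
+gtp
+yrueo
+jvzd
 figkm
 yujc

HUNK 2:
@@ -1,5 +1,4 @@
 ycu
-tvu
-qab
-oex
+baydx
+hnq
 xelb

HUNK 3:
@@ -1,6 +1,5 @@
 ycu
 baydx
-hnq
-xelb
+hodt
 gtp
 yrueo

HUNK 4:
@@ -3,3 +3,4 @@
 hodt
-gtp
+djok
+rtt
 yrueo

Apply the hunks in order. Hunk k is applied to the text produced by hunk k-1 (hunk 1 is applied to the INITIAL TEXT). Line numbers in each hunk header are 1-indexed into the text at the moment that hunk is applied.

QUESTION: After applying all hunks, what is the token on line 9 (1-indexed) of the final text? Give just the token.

Answer: yujc

Derivation:
Hunk 1: at line 4 remove [icyt] add [gtp,yrueo,jvzd] -> 11 lines: ycu tvu qab oex xelb gtp yrueo jvzd figkm yujc clwth
Hunk 2: at line 1 remove [tvu,qab,oex] add [baydx,hnq] -> 10 lines: ycu baydx hnq xelb gtp yrueo jvzd figkm yujc clwth
Hunk 3: at line 1 remove [hnq,xelb] add [hodt] -> 9 lines: ycu baydx hodt gtp yrueo jvzd figkm yujc clwth
Hunk 4: at line 3 remove [gtp] add [djok,rtt] -> 10 lines: ycu baydx hodt djok rtt yrueo jvzd figkm yujc clwth
Final line 9: yujc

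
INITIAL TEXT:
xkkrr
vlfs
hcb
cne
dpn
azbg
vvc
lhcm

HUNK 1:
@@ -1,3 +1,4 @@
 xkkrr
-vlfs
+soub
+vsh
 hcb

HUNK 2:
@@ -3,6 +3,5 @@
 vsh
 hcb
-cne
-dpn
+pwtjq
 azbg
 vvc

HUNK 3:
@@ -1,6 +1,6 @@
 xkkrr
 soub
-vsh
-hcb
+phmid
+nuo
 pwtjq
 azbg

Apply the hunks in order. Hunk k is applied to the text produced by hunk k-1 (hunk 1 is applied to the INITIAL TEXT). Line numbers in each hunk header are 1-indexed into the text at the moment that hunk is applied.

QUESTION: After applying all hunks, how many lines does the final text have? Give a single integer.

Hunk 1: at line 1 remove [vlfs] add [soub,vsh] -> 9 lines: xkkrr soub vsh hcb cne dpn azbg vvc lhcm
Hunk 2: at line 3 remove [cne,dpn] add [pwtjq] -> 8 lines: xkkrr soub vsh hcb pwtjq azbg vvc lhcm
Hunk 3: at line 1 remove [vsh,hcb] add [phmid,nuo] -> 8 lines: xkkrr soub phmid nuo pwtjq azbg vvc lhcm
Final line count: 8

Answer: 8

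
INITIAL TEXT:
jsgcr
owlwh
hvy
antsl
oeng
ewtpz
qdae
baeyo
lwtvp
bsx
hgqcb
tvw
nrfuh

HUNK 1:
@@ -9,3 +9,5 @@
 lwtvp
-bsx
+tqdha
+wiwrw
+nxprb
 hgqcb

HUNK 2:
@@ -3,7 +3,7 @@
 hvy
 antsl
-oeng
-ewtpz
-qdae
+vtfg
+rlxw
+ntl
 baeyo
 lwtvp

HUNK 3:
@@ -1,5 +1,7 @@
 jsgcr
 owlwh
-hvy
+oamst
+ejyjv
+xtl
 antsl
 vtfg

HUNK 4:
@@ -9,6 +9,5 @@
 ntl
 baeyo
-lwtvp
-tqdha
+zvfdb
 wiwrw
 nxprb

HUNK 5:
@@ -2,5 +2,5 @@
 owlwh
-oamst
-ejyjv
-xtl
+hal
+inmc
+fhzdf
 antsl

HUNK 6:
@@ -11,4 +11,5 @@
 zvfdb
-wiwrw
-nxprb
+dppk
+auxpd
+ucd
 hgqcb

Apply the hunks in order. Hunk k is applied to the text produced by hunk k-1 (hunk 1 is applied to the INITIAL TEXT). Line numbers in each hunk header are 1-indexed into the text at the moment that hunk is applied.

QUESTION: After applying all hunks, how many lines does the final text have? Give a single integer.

Answer: 17

Derivation:
Hunk 1: at line 9 remove [bsx] add [tqdha,wiwrw,nxprb] -> 15 lines: jsgcr owlwh hvy antsl oeng ewtpz qdae baeyo lwtvp tqdha wiwrw nxprb hgqcb tvw nrfuh
Hunk 2: at line 3 remove [oeng,ewtpz,qdae] add [vtfg,rlxw,ntl] -> 15 lines: jsgcr owlwh hvy antsl vtfg rlxw ntl baeyo lwtvp tqdha wiwrw nxprb hgqcb tvw nrfuh
Hunk 3: at line 1 remove [hvy] add [oamst,ejyjv,xtl] -> 17 lines: jsgcr owlwh oamst ejyjv xtl antsl vtfg rlxw ntl baeyo lwtvp tqdha wiwrw nxprb hgqcb tvw nrfuh
Hunk 4: at line 9 remove [lwtvp,tqdha] add [zvfdb] -> 16 lines: jsgcr owlwh oamst ejyjv xtl antsl vtfg rlxw ntl baeyo zvfdb wiwrw nxprb hgqcb tvw nrfuh
Hunk 5: at line 2 remove [oamst,ejyjv,xtl] add [hal,inmc,fhzdf] -> 16 lines: jsgcr owlwh hal inmc fhzdf antsl vtfg rlxw ntl baeyo zvfdb wiwrw nxprb hgqcb tvw nrfuh
Hunk 6: at line 11 remove [wiwrw,nxprb] add [dppk,auxpd,ucd] -> 17 lines: jsgcr owlwh hal inmc fhzdf antsl vtfg rlxw ntl baeyo zvfdb dppk auxpd ucd hgqcb tvw nrfuh
Final line count: 17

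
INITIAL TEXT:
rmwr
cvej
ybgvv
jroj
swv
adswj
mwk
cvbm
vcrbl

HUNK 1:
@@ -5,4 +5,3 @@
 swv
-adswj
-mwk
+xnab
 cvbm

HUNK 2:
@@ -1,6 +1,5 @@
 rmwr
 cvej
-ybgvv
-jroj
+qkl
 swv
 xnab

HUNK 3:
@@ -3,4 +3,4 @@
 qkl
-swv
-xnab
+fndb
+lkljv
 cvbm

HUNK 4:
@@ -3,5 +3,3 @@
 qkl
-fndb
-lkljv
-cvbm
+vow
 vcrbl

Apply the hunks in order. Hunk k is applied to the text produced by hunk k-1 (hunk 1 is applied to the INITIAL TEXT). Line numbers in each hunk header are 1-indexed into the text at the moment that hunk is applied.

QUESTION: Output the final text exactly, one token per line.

Answer: rmwr
cvej
qkl
vow
vcrbl

Derivation:
Hunk 1: at line 5 remove [adswj,mwk] add [xnab] -> 8 lines: rmwr cvej ybgvv jroj swv xnab cvbm vcrbl
Hunk 2: at line 1 remove [ybgvv,jroj] add [qkl] -> 7 lines: rmwr cvej qkl swv xnab cvbm vcrbl
Hunk 3: at line 3 remove [swv,xnab] add [fndb,lkljv] -> 7 lines: rmwr cvej qkl fndb lkljv cvbm vcrbl
Hunk 4: at line 3 remove [fndb,lkljv,cvbm] add [vow] -> 5 lines: rmwr cvej qkl vow vcrbl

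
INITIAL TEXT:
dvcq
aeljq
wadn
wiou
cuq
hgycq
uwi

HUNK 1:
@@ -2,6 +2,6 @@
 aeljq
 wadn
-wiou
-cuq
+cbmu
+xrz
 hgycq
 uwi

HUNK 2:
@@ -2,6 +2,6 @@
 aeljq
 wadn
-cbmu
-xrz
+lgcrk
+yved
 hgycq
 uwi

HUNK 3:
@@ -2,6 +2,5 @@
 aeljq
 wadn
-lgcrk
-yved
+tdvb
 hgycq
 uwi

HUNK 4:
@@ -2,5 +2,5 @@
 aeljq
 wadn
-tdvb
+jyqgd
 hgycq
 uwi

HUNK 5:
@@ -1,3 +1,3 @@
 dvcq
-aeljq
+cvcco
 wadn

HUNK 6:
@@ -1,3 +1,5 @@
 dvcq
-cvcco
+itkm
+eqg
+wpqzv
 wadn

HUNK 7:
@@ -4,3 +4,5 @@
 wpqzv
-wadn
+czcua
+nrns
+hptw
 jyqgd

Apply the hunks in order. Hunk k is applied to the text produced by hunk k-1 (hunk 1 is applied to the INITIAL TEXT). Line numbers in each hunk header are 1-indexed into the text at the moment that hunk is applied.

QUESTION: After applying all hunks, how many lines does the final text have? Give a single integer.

Answer: 10

Derivation:
Hunk 1: at line 2 remove [wiou,cuq] add [cbmu,xrz] -> 7 lines: dvcq aeljq wadn cbmu xrz hgycq uwi
Hunk 2: at line 2 remove [cbmu,xrz] add [lgcrk,yved] -> 7 lines: dvcq aeljq wadn lgcrk yved hgycq uwi
Hunk 3: at line 2 remove [lgcrk,yved] add [tdvb] -> 6 lines: dvcq aeljq wadn tdvb hgycq uwi
Hunk 4: at line 2 remove [tdvb] add [jyqgd] -> 6 lines: dvcq aeljq wadn jyqgd hgycq uwi
Hunk 5: at line 1 remove [aeljq] add [cvcco] -> 6 lines: dvcq cvcco wadn jyqgd hgycq uwi
Hunk 6: at line 1 remove [cvcco] add [itkm,eqg,wpqzv] -> 8 lines: dvcq itkm eqg wpqzv wadn jyqgd hgycq uwi
Hunk 7: at line 4 remove [wadn] add [czcua,nrns,hptw] -> 10 lines: dvcq itkm eqg wpqzv czcua nrns hptw jyqgd hgycq uwi
Final line count: 10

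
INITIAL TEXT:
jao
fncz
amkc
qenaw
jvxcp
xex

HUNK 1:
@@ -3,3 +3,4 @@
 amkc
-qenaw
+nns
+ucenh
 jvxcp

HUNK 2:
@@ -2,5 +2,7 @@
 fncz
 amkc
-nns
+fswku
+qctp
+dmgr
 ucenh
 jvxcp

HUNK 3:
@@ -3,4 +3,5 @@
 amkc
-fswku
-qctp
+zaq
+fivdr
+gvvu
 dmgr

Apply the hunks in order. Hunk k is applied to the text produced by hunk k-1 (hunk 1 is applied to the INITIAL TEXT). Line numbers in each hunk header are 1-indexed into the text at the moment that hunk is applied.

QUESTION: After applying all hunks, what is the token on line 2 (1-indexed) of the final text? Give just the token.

Hunk 1: at line 3 remove [qenaw] add [nns,ucenh] -> 7 lines: jao fncz amkc nns ucenh jvxcp xex
Hunk 2: at line 2 remove [nns] add [fswku,qctp,dmgr] -> 9 lines: jao fncz amkc fswku qctp dmgr ucenh jvxcp xex
Hunk 3: at line 3 remove [fswku,qctp] add [zaq,fivdr,gvvu] -> 10 lines: jao fncz amkc zaq fivdr gvvu dmgr ucenh jvxcp xex
Final line 2: fncz

Answer: fncz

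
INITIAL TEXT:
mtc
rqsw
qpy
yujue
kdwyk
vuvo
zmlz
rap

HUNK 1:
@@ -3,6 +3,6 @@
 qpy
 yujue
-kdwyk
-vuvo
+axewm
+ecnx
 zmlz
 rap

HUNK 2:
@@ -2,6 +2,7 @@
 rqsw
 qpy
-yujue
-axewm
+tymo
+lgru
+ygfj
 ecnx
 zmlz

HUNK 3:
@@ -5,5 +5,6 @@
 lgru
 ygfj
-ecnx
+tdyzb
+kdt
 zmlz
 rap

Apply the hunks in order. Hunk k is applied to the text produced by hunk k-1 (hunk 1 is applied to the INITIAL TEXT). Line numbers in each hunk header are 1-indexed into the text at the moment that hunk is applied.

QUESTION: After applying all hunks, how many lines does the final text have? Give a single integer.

Hunk 1: at line 3 remove [kdwyk,vuvo] add [axewm,ecnx] -> 8 lines: mtc rqsw qpy yujue axewm ecnx zmlz rap
Hunk 2: at line 2 remove [yujue,axewm] add [tymo,lgru,ygfj] -> 9 lines: mtc rqsw qpy tymo lgru ygfj ecnx zmlz rap
Hunk 3: at line 5 remove [ecnx] add [tdyzb,kdt] -> 10 lines: mtc rqsw qpy tymo lgru ygfj tdyzb kdt zmlz rap
Final line count: 10

Answer: 10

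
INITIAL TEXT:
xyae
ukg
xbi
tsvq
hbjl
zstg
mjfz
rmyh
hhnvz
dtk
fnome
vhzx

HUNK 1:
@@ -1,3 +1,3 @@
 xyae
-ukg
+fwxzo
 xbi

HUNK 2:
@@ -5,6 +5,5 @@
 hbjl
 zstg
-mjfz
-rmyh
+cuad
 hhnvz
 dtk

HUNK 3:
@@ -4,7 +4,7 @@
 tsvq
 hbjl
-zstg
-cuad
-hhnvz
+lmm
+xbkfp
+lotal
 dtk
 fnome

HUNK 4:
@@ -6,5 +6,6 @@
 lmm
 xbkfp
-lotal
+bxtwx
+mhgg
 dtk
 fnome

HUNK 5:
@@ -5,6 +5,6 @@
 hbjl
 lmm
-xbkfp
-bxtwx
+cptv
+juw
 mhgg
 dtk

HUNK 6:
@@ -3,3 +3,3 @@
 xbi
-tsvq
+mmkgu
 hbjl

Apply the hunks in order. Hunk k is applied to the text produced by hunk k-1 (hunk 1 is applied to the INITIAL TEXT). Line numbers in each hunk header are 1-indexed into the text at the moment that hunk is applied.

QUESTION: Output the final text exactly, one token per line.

Hunk 1: at line 1 remove [ukg] add [fwxzo] -> 12 lines: xyae fwxzo xbi tsvq hbjl zstg mjfz rmyh hhnvz dtk fnome vhzx
Hunk 2: at line 5 remove [mjfz,rmyh] add [cuad] -> 11 lines: xyae fwxzo xbi tsvq hbjl zstg cuad hhnvz dtk fnome vhzx
Hunk 3: at line 4 remove [zstg,cuad,hhnvz] add [lmm,xbkfp,lotal] -> 11 lines: xyae fwxzo xbi tsvq hbjl lmm xbkfp lotal dtk fnome vhzx
Hunk 4: at line 6 remove [lotal] add [bxtwx,mhgg] -> 12 lines: xyae fwxzo xbi tsvq hbjl lmm xbkfp bxtwx mhgg dtk fnome vhzx
Hunk 5: at line 5 remove [xbkfp,bxtwx] add [cptv,juw] -> 12 lines: xyae fwxzo xbi tsvq hbjl lmm cptv juw mhgg dtk fnome vhzx
Hunk 6: at line 3 remove [tsvq] add [mmkgu] -> 12 lines: xyae fwxzo xbi mmkgu hbjl lmm cptv juw mhgg dtk fnome vhzx

Answer: xyae
fwxzo
xbi
mmkgu
hbjl
lmm
cptv
juw
mhgg
dtk
fnome
vhzx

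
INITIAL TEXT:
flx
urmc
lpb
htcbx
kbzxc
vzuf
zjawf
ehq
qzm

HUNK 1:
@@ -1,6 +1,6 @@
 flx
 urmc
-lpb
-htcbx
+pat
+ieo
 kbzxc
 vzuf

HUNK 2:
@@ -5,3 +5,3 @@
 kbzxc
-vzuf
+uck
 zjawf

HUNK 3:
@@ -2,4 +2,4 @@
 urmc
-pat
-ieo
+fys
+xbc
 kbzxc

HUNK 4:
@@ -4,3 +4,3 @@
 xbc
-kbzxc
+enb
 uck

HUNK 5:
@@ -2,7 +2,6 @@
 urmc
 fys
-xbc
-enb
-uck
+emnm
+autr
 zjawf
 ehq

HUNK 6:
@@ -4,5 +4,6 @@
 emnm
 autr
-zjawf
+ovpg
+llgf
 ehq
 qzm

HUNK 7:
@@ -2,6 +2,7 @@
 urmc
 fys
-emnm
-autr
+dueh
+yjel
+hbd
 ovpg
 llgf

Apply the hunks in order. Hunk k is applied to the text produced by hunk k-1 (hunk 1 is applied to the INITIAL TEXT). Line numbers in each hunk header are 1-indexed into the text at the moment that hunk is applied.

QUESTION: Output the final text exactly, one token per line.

Hunk 1: at line 1 remove [lpb,htcbx] add [pat,ieo] -> 9 lines: flx urmc pat ieo kbzxc vzuf zjawf ehq qzm
Hunk 2: at line 5 remove [vzuf] add [uck] -> 9 lines: flx urmc pat ieo kbzxc uck zjawf ehq qzm
Hunk 3: at line 2 remove [pat,ieo] add [fys,xbc] -> 9 lines: flx urmc fys xbc kbzxc uck zjawf ehq qzm
Hunk 4: at line 4 remove [kbzxc] add [enb] -> 9 lines: flx urmc fys xbc enb uck zjawf ehq qzm
Hunk 5: at line 2 remove [xbc,enb,uck] add [emnm,autr] -> 8 lines: flx urmc fys emnm autr zjawf ehq qzm
Hunk 6: at line 4 remove [zjawf] add [ovpg,llgf] -> 9 lines: flx urmc fys emnm autr ovpg llgf ehq qzm
Hunk 7: at line 2 remove [emnm,autr] add [dueh,yjel,hbd] -> 10 lines: flx urmc fys dueh yjel hbd ovpg llgf ehq qzm

Answer: flx
urmc
fys
dueh
yjel
hbd
ovpg
llgf
ehq
qzm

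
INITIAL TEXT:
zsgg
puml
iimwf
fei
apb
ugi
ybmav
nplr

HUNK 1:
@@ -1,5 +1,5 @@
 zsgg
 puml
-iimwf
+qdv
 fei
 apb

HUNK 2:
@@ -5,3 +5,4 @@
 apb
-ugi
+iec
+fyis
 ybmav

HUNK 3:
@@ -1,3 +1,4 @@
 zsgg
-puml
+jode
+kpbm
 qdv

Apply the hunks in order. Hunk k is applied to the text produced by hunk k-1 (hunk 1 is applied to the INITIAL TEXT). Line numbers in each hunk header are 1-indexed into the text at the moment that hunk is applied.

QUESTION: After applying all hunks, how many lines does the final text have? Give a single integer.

Answer: 10

Derivation:
Hunk 1: at line 1 remove [iimwf] add [qdv] -> 8 lines: zsgg puml qdv fei apb ugi ybmav nplr
Hunk 2: at line 5 remove [ugi] add [iec,fyis] -> 9 lines: zsgg puml qdv fei apb iec fyis ybmav nplr
Hunk 3: at line 1 remove [puml] add [jode,kpbm] -> 10 lines: zsgg jode kpbm qdv fei apb iec fyis ybmav nplr
Final line count: 10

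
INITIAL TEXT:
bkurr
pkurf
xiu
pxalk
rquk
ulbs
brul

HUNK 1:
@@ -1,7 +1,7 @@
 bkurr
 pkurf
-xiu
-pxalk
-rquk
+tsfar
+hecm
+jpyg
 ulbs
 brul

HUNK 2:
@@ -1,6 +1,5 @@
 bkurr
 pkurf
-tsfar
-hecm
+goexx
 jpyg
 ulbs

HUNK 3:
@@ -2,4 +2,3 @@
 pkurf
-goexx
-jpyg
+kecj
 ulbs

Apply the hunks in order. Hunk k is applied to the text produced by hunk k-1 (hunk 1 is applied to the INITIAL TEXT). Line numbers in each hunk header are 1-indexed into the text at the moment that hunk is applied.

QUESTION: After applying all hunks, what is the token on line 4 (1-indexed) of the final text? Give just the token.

Answer: ulbs

Derivation:
Hunk 1: at line 1 remove [xiu,pxalk,rquk] add [tsfar,hecm,jpyg] -> 7 lines: bkurr pkurf tsfar hecm jpyg ulbs brul
Hunk 2: at line 1 remove [tsfar,hecm] add [goexx] -> 6 lines: bkurr pkurf goexx jpyg ulbs brul
Hunk 3: at line 2 remove [goexx,jpyg] add [kecj] -> 5 lines: bkurr pkurf kecj ulbs brul
Final line 4: ulbs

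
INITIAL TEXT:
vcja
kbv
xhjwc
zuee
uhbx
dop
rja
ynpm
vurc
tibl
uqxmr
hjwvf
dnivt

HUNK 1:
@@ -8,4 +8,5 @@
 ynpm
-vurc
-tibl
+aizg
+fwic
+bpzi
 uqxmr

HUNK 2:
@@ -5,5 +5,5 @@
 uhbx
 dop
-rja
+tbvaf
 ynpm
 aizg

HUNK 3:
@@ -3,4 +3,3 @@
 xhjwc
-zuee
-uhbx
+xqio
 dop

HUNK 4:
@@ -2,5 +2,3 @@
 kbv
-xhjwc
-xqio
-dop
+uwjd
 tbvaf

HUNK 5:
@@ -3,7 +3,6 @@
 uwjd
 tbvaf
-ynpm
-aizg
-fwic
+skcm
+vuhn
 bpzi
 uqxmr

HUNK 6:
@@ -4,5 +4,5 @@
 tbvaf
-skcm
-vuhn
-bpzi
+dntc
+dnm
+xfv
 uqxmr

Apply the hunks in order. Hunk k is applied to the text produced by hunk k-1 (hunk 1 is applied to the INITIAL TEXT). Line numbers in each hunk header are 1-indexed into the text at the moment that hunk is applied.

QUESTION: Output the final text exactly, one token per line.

Answer: vcja
kbv
uwjd
tbvaf
dntc
dnm
xfv
uqxmr
hjwvf
dnivt

Derivation:
Hunk 1: at line 8 remove [vurc,tibl] add [aizg,fwic,bpzi] -> 14 lines: vcja kbv xhjwc zuee uhbx dop rja ynpm aizg fwic bpzi uqxmr hjwvf dnivt
Hunk 2: at line 5 remove [rja] add [tbvaf] -> 14 lines: vcja kbv xhjwc zuee uhbx dop tbvaf ynpm aizg fwic bpzi uqxmr hjwvf dnivt
Hunk 3: at line 3 remove [zuee,uhbx] add [xqio] -> 13 lines: vcja kbv xhjwc xqio dop tbvaf ynpm aizg fwic bpzi uqxmr hjwvf dnivt
Hunk 4: at line 2 remove [xhjwc,xqio,dop] add [uwjd] -> 11 lines: vcja kbv uwjd tbvaf ynpm aizg fwic bpzi uqxmr hjwvf dnivt
Hunk 5: at line 3 remove [ynpm,aizg,fwic] add [skcm,vuhn] -> 10 lines: vcja kbv uwjd tbvaf skcm vuhn bpzi uqxmr hjwvf dnivt
Hunk 6: at line 4 remove [skcm,vuhn,bpzi] add [dntc,dnm,xfv] -> 10 lines: vcja kbv uwjd tbvaf dntc dnm xfv uqxmr hjwvf dnivt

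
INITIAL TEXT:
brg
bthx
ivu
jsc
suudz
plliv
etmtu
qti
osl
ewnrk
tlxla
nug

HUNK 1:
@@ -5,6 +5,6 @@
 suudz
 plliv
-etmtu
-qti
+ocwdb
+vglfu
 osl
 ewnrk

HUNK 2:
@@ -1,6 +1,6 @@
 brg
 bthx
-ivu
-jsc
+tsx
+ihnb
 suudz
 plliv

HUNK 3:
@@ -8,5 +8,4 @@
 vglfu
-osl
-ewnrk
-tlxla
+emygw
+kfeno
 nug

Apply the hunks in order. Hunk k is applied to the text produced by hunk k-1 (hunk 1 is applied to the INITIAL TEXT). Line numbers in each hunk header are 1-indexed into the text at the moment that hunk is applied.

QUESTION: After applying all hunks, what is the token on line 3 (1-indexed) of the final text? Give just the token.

Hunk 1: at line 5 remove [etmtu,qti] add [ocwdb,vglfu] -> 12 lines: brg bthx ivu jsc suudz plliv ocwdb vglfu osl ewnrk tlxla nug
Hunk 2: at line 1 remove [ivu,jsc] add [tsx,ihnb] -> 12 lines: brg bthx tsx ihnb suudz plliv ocwdb vglfu osl ewnrk tlxla nug
Hunk 3: at line 8 remove [osl,ewnrk,tlxla] add [emygw,kfeno] -> 11 lines: brg bthx tsx ihnb suudz plliv ocwdb vglfu emygw kfeno nug
Final line 3: tsx

Answer: tsx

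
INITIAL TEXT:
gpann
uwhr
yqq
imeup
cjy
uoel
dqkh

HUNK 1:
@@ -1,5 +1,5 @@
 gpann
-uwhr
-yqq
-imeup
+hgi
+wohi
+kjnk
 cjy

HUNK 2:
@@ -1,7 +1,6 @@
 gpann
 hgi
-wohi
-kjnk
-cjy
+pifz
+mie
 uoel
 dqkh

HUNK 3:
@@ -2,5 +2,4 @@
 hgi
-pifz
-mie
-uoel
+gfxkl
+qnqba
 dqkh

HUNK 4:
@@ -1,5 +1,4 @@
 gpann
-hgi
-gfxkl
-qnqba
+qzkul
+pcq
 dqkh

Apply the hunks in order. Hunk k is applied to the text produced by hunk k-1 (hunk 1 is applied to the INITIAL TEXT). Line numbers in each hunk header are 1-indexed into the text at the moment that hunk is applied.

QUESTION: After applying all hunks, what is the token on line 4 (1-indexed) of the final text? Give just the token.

Hunk 1: at line 1 remove [uwhr,yqq,imeup] add [hgi,wohi,kjnk] -> 7 lines: gpann hgi wohi kjnk cjy uoel dqkh
Hunk 2: at line 1 remove [wohi,kjnk,cjy] add [pifz,mie] -> 6 lines: gpann hgi pifz mie uoel dqkh
Hunk 3: at line 2 remove [pifz,mie,uoel] add [gfxkl,qnqba] -> 5 lines: gpann hgi gfxkl qnqba dqkh
Hunk 4: at line 1 remove [hgi,gfxkl,qnqba] add [qzkul,pcq] -> 4 lines: gpann qzkul pcq dqkh
Final line 4: dqkh

Answer: dqkh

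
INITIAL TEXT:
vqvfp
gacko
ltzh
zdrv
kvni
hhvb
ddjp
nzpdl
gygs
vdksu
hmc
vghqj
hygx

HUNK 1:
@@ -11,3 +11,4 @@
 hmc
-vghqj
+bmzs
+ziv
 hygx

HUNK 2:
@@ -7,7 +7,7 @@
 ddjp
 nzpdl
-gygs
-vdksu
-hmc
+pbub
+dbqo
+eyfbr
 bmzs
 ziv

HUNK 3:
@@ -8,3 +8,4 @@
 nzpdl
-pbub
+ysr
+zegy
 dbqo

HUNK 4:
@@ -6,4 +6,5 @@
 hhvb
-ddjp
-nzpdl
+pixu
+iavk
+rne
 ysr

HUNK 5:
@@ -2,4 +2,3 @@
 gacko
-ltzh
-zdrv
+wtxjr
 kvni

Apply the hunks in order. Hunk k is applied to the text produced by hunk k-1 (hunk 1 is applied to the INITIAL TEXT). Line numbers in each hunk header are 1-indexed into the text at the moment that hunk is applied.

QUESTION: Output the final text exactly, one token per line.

Answer: vqvfp
gacko
wtxjr
kvni
hhvb
pixu
iavk
rne
ysr
zegy
dbqo
eyfbr
bmzs
ziv
hygx

Derivation:
Hunk 1: at line 11 remove [vghqj] add [bmzs,ziv] -> 14 lines: vqvfp gacko ltzh zdrv kvni hhvb ddjp nzpdl gygs vdksu hmc bmzs ziv hygx
Hunk 2: at line 7 remove [gygs,vdksu,hmc] add [pbub,dbqo,eyfbr] -> 14 lines: vqvfp gacko ltzh zdrv kvni hhvb ddjp nzpdl pbub dbqo eyfbr bmzs ziv hygx
Hunk 3: at line 8 remove [pbub] add [ysr,zegy] -> 15 lines: vqvfp gacko ltzh zdrv kvni hhvb ddjp nzpdl ysr zegy dbqo eyfbr bmzs ziv hygx
Hunk 4: at line 6 remove [ddjp,nzpdl] add [pixu,iavk,rne] -> 16 lines: vqvfp gacko ltzh zdrv kvni hhvb pixu iavk rne ysr zegy dbqo eyfbr bmzs ziv hygx
Hunk 5: at line 2 remove [ltzh,zdrv] add [wtxjr] -> 15 lines: vqvfp gacko wtxjr kvni hhvb pixu iavk rne ysr zegy dbqo eyfbr bmzs ziv hygx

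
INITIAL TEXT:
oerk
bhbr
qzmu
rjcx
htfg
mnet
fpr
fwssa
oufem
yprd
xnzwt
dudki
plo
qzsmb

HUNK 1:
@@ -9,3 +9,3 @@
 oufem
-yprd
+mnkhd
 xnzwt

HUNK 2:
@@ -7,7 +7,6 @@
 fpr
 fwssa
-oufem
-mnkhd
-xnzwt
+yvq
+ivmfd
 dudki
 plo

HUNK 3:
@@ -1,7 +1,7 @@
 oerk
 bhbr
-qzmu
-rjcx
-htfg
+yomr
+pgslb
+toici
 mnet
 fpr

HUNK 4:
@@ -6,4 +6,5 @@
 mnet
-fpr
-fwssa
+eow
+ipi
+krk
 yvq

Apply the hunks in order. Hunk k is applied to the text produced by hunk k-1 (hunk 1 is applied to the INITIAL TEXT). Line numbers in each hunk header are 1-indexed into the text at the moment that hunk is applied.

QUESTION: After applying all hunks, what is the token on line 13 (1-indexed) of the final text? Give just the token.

Hunk 1: at line 9 remove [yprd] add [mnkhd] -> 14 lines: oerk bhbr qzmu rjcx htfg mnet fpr fwssa oufem mnkhd xnzwt dudki plo qzsmb
Hunk 2: at line 7 remove [oufem,mnkhd,xnzwt] add [yvq,ivmfd] -> 13 lines: oerk bhbr qzmu rjcx htfg mnet fpr fwssa yvq ivmfd dudki plo qzsmb
Hunk 3: at line 1 remove [qzmu,rjcx,htfg] add [yomr,pgslb,toici] -> 13 lines: oerk bhbr yomr pgslb toici mnet fpr fwssa yvq ivmfd dudki plo qzsmb
Hunk 4: at line 6 remove [fpr,fwssa] add [eow,ipi,krk] -> 14 lines: oerk bhbr yomr pgslb toici mnet eow ipi krk yvq ivmfd dudki plo qzsmb
Final line 13: plo

Answer: plo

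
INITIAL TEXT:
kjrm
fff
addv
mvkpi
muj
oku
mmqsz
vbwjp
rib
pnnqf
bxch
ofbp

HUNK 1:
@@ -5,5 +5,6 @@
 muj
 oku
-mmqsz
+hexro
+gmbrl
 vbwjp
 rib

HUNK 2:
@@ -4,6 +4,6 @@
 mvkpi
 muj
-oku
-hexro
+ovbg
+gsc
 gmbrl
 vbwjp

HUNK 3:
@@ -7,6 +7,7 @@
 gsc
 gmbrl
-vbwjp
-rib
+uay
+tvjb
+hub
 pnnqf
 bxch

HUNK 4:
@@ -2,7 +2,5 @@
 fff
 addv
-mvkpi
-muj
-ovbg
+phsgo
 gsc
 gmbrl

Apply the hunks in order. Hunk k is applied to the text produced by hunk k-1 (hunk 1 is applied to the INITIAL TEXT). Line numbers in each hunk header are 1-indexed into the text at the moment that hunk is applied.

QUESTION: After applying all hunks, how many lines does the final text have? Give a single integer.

Hunk 1: at line 5 remove [mmqsz] add [hexro,gmbrl] -> 13 lines: kjrm fff addv mvkpi muj oku hexro gmbrl vbwjp rib pnnqf bxch ofbp
Hunk 2: at line 4 remove [oku,hexro] add [ovbg,gsc] -> 13 lines: kjrm fff addv mvkpi muj ovbg gsc gmbrl vbwjp rib pnnqf bxch ofbp
Hunk 3: at line 7 remove [vbwjp,rib] add [uay,tvjb,hub] -> 14 lines: kjrm fff addv mvkpi muj ovbg gsc gmbrl uay tvjb hub pnnqf bxch ofbp
Hunk 4: at line 2 remove [mvkpi,muj,ovbg] add [phsgo] -> 12 lines: kjrm fff addv phsgo gsc gmbrl uay tvjb hub pnnqf bxch ofbp
Final line count: 12

Answer: 12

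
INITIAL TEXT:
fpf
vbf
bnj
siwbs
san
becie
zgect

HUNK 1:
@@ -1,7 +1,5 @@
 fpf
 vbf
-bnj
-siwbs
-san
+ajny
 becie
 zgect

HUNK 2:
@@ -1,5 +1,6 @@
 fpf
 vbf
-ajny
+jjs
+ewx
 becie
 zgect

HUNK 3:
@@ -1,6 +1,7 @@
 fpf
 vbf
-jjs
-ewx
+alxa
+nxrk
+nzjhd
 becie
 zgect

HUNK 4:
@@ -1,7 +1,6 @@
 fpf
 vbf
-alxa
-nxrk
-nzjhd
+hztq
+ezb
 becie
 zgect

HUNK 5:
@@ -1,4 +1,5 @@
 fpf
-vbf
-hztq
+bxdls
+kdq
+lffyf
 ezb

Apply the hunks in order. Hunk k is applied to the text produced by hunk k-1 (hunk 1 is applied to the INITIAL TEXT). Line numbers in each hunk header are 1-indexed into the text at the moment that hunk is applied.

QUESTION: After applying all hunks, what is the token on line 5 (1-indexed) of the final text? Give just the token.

Hunk 1: at line 1 remove [bnj,siwbs,san] add [ajny] -> 5 lines: fpf vbf ajny becie zgect
Hunk 2: at line 1 remove [ajny] add [jjs,ewx] -> 6 lines: fpf vbf jjs ewx becie zgect
Hunk 3: at line 1 remove [jjs,ewx] add [alxa,nxrk,nzjhd] -> 7 lines: fpf vbf alxa nxrk nzjhd becie zgect
Hunk 4: at line 1 remove [alxa,nxrk,nzjhd] add [hztq,ezb] -> 6 lines: fpf vbf hztq ezb becie zgect
Hunk 5: at line 1 remove [vbf,hztq] add [bxdls,kdq,lffyf] -> 7 lines: fpf bxdls kdq lffyf ezb becie zgect
Final line 5: ezb

Answer: ezb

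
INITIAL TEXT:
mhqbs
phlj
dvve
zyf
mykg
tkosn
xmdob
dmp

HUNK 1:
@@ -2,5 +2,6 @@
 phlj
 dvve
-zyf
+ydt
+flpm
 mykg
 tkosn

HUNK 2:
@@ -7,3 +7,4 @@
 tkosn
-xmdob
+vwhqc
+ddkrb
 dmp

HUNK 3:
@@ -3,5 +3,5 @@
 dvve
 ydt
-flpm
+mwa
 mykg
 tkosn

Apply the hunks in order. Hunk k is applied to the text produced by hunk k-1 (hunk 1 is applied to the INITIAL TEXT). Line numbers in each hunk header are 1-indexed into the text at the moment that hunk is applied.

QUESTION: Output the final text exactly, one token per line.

Hunk 1: at line 2 remove [zyf] add [ydt,flpm] -> 9 lines: mhqbs phlj dvve ydt flpm mykg tkosn xmdob dmp
Hunk 2: at line 7 remove [xmdob] add [vwhqc,ddkrb] -> 10 lines: mhqbs phlj dvve ydt flpm mykg tkosn vwhqc ddkrb dmp
Hunk 3: at line 3 remove [flpm] add [mwa] -> 10 lines: mhqbs phlj dvve ydt mwa mykg tkosn vwhqc ddkrb dmp

Answer: mhqbs
phlj
dvve
ydt
mwa
mykg
tkosn
vwhqc
ddkrb
dmp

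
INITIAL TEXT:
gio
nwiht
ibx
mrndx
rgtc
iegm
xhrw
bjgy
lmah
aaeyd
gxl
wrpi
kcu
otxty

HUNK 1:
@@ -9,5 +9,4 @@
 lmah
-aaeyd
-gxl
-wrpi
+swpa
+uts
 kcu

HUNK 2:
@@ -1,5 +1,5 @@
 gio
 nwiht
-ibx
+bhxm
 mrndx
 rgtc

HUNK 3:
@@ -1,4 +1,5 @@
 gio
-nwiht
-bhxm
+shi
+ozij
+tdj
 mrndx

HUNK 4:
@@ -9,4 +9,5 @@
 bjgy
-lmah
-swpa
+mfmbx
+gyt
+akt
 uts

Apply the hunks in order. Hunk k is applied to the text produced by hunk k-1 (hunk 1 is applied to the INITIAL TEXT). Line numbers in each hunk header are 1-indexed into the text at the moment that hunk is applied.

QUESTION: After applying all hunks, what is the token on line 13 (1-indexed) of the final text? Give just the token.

Answer: uts

Derivation:
Hunk 1: at line 9 remove [aaeyd,gxl,wrpi] add [swpa,uts] -> 13 lines: gio nwiht ibx mrndx rgtc iegm xhrw bjgy lmah swpa uts kcu otxty
Hunk 2: at line 1 remove [ibx] add [bhxm] -> 13 lines: gio nwiht bhxm mrndx rgtc iegm xhrw bjgy lmah swpa uts kcu otxty
Hunk 3: at line 1 remove [nwiht,bhxm] add [shi,ozij,tdj] -> 14 lines: gio shi ozij tdj mrndx rgtc iegm xhrw bjgy lmah swpa uts kcu otxty
Hunk 4: at line 9 remove [lmah,swpa] add [mfmbx,gyt,akt] -> 15 lines: gio shi ozij tdj mrndx rgtc iegm xhrw bjgy mfmbx gyt akt uts kcu otxty
Final line 13: uts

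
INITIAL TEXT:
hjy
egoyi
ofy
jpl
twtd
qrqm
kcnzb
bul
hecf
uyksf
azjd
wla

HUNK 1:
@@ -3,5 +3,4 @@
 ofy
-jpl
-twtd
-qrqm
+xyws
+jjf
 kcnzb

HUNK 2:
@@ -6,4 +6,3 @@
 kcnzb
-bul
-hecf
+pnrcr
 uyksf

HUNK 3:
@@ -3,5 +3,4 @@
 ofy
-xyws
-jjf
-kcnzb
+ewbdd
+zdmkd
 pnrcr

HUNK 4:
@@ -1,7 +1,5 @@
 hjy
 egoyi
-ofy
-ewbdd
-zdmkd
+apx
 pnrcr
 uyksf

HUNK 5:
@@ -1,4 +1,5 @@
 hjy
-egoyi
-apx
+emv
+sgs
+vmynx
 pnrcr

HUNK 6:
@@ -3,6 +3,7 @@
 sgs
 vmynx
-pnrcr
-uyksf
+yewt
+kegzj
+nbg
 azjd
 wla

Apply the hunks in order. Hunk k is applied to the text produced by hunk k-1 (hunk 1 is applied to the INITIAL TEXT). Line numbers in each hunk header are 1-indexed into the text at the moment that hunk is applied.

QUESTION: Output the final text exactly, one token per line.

Answer: hjy
emv
sgs
vmynx
yewt
kegzj
nbg
azjd
wla

Derivation:
Hunk 1: at line 3 remove [jpl,twtd,qrqm] add [xyws,jjf] -> 11 lines: hjy egoyi ofy xyws jjf kcnzb bul hecf uyksf azjd wla
Hunk 2: at line 6 remove [bul,hecf] add [pnrcr] -> 10 lines: hjy egoyi ofy xyws jjf kcnzb pnrcr uyksf azjd wla
Hunk 3: at line 3 remove [xyws,jjf,kcnzb] add [ewbdd,zdmkd] -> 9 lines: hjy egoyi ofy ewbdd zdmkd pnrcr uyksf azjd wla
Hunk 4: at line 1 remove [ofy,ewbdd,zdmkd] add [apx] -> 7 lines: hjy egoyi apx pnrcr uyksf azjd wla
Hunk 5: at line 1 remove [egoyi,apx] add [emv,sgs,vmynx] -> 8 lines: hjy emv sgs vmynx pnrcr uyksf azjd wla
Hunk 6: at line 3 remove [pnrcr,uyksf] add [yewt,kegzj,nbg] -> 9 lines: hjy emv sgs vmynx yewt kegzj nbg azjd wla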